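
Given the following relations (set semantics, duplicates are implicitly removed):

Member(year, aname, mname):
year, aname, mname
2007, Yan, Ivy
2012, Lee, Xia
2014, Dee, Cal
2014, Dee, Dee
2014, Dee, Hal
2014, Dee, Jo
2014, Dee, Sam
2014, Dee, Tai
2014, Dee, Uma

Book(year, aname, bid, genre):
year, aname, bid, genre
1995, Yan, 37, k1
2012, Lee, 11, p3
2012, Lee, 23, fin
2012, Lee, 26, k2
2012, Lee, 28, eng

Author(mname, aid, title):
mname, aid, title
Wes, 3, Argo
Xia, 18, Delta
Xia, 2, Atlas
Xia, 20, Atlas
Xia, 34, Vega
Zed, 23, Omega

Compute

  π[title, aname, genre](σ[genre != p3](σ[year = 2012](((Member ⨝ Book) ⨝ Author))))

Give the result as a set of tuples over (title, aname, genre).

{(Atlas, Lee, eng), (Atlas, Lee, fin), (Atlas, Lee, k2), (Delta, Lee, eng), (Delta, Lee, fin), (Delta, Lee, k2), (Vega, Lee, eng), (Vega, Lee, fin), (Vega, Lee, k2)}

Joining Member and Book on year, aname yields {(2012, Lee, Xia, 11, p3), (2012, Lee, Xia, 23, fin), (2012, Lee, Xia, 26, k2), (2012, Lee, Xia, 28, eng)}.
Joining (Member ⨝ Book) and Author on mname yields {(2012, Lee, Xia, 11, p3, 18, Delta), (2012, Lee, Xia, 11, p3, 2, Atlas), (2012, Lee, Xia, 11, p3, 20, Atlas), (2012, Lee, Xia, 11, p3, 34, Vega), (2012, Lee, Xia, 23, fin, 18, Delta), (2012, Lee, Xia, 23, fin, 2, Atlas), (2012, Lee, Xia, 23, fin, 20, Atlas), (2012, Lee, Xia, 23, fin, 34, Vega), (2012, Lee, Xia, 26, k2, 18, Delta), (2012, Lee, Xia, 26, k2, 2, Atlas), (2012, Lee, Xia, 26, k2, 20, Atlas), (2012, Lee, Xia, 26, k2, 34, Vega), (2012, Lee, Xia, 28, eng, 18, Delta), (2012, Lee, Xia, 28, eng, 2, Atlas), (2012, Lee, Xia, 28, eng, 20, Atlas), (2012, Lee, Xia, 28, eng, 34, Vega)}.
σ[year = 2012]: keep tuples satisfying year = 2012 → {(2012, Lee, Xia, 11, p3, 18, Delta), (2012, Lee, Xia, 11, p3, 2, Atlas), (2012, Lee, Xia, 11, p3, 20, Atlas), (2012, Lee, Xia, 11, p3, 34, Vega), (2012, Lee, Xia, 23, fin, 18, Delta), (2012, Lee, Xia, 23, fin, 2, Atlas), (2012, Lee, Xia, 23, fin, 20, Atlas), (2012, Lee, Xia, 23, fin, 34, Vega), (2012, Lee, Xia, 26, k2, 18, Delta), (2012, Lee, Xia, 26, k2, 2, Atlas), (2012, Lee, Xia, 26, k2, 20, Atlas), (2012, Lee, Xia, 26, k2, 34, Vega), (2012, Lee, Xia, 28, eng, 18, Delta), (2012, Lee, Xia, 28, eng, 2, Atlas), (2012, Lee, Xia, 28, eng, 20, Atlas), (2012, Lee, Xia, 28, eng, 34, Vega)}
σ[genre != p3]: keep tuples satisfying genre != p3 → {(2012, Lee, Xia, 23, fin, 18, Delta), (2012, Lee, Xia, 23, fin, 2, Atlas), (2012, Lee, Xia, 23, fin, 20, Atlas), (2012, Lee, Xia, 23, fin, 34, Vega), (2012, Lee, Xia, 26, k2, 18, Delta), (2012, Lee, Xia, 26, k2, 2, Atlas), (2012, Lee, Xia, 26, k2, 20, Atlas), (2012, Lee, Xia, 26, k2, 34, Vega), (2012, Lee, Xia, 28, eng, 18, Delta), (2012, Lee, Xia, 28, eng, 2, Atlas), (2012, Lee, Xia, 28, eng, 20, Atlas), (2012, Lee, Xia, 28, eng, 34, Vega)}
Keep only column(s) title, aname, genre (3 duplicate(s) eliminated): {(Atlas, Lee, eng), (Atlas, Lee, fin), (Atlas, Lee, k2), (Delta, Lee, eng), (Delta, Lee, fin), (Delta, Lee, k2), (Vega, Lee, eng), (Vega, Lee, fin), (Vega, Lee, k2)}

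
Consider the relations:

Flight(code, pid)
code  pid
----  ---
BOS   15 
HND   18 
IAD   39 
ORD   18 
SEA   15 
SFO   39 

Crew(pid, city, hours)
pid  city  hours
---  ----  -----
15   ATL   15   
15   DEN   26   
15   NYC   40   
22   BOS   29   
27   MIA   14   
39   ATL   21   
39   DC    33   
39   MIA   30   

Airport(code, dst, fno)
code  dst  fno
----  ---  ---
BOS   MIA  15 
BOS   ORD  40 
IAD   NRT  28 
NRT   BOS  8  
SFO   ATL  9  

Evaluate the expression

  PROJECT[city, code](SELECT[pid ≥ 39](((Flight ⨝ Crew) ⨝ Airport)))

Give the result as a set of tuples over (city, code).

Flight ⋈ Crew (natural join on pid): {(BOS, 15, ATL, 15), (BOS, 15, DEN, 26), (BOS, 15, NYC, 40), (IAD, 39, ATL, 21), (IAD, 39, DC, 33), (IAD, 39, MIA, 30), (SEA, 15, ATL, 15), (SEA, 15, DEN, 26), (SEA, 15, NYC, 40), (SFO, 39, ATL, 21), (SFO, 39, DC, 33), (SFO, 39, MIA, 30)}
(Flight ⨝ Crew) ⋈ Airport (natural join on code): {(BOS, 15, ATL, 15, MIA, 15), (BOS, 15, ATL, 15, ORD, 40), (BOS, 15, DEN, 26, MIA, 15), (BOS, 15, DEN, 26, ORD, 40), (BOS, 15, NYC, 40, MIA, 15), (BOS, 15, NYC, 40, ORD, 40), (IAD, 39, ATL, 21, NRT, 28), (IAD, 39, DC, 33, NRT, 28), (IAD, 39, MIA, 30, NRT, 28), (SFO, 39, ATL, 21, ATL, 9), (SFO, 39, DC, 33, ATL, 9), (SFO, 39, MIA, 30, ATL, 9)}
Filtering on pid ≥ 39 leaves {(IAD, 39, ATL, 21, NRT, 28), (IAD, 39, DC, 33, NRT, 28), (IAD, 39, MIA, 30, NRT, 28), (SFO, 39, ATL, 21, ATL, 9), (SFO, 39, DC, 33, ATL, 9), (SFO, 39, MIA, 30, ATL, 9)}.
π_{city, code} gives {(ATL, IAD), (ATL, SFO), (DC, IAD), (DC, SFO), (MIA, IAD), (MIA, SFO)}.

{(ATL, IAD), (ATL, SFO), (DC, IAD), (DC, SFO), (MIA, IAD), (MIA, SFO)}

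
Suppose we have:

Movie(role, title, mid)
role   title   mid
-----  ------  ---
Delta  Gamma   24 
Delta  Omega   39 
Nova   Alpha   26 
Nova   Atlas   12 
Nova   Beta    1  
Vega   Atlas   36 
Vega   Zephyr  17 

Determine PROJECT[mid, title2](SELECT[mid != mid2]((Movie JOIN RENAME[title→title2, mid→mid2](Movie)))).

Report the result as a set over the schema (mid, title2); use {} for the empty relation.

{(1, Alpha), (1, Atlas), (12, Alpha), (12, Beta), (17, Atlas), (24, Omega), (26, Atlas), (26, Beta), (36, Zephyr), (39, Gamma)}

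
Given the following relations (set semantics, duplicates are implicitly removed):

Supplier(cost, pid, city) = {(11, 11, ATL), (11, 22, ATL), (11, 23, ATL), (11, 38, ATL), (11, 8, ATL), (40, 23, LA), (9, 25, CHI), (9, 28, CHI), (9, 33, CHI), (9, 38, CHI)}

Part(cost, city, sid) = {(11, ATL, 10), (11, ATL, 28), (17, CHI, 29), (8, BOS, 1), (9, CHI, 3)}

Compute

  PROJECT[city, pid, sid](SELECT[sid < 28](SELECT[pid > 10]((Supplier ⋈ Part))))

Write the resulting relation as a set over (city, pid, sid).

Natural join on cost, city: {(11, 11, ATL, 10), (11, 11, ATL, 28), (11, 22, ATL, 10), (11, 22, ATL, 28), (11, 23, ATL, 10), (11, 23, ATL, 28), (11, 38, ATL, 10), (11, 38, ATL, 28), (11, 8, ATL, 10), (11, 8, ATL, 28), (9, 25, CHI, 3), (9, 28, CHI, 3), (9, 33, CHI, 3), (9, 38, CHI, 3)}
Filtering on pid > 10 leaves {(11, 11, ATL, 10), (11, 11, ATL, 28), (11, 22, ATL, 10), (11, 22, ATL, 28), (11, 23, ATL, 10), (11, 23, ATL, 28), (11, 38, ATL, 10), (11, 38, ATL, 28), (9, 25, CHI, 3), (9, 28, CHI, 3), (9, 33, CHI, 3), (9, 38, CHI, 3)}.
Filtering on sid < 28 leaves {(11, 11, ATL, 10), (11, 22, ATL, 10), (11, 23, ATL, 10), (11, 38, ATL, 10), (9, 25, CHI, 3), (9, 28, CHI, 3), (9, 33, CHI, 3), (9, 38, CHI, 3)}.
Keep only column(s) city, pid, sid: {(ATL, 11, 10), (ATL, 22, 10), (ATL, 23, 10), (ATL, 38, 10), (CHI, 25, 3), (CHI, 28, 3), (CHI, 33, 3), (CHI, 38, 3)}

{(ATL, 11, 10), (ATL, 22, 10), (ATL, 23, 10), (ATL, 38, 10), (CHI, 25, 3), (CHI, 28, 3), (CHI, 33, 3), (CHI, 38, 3)}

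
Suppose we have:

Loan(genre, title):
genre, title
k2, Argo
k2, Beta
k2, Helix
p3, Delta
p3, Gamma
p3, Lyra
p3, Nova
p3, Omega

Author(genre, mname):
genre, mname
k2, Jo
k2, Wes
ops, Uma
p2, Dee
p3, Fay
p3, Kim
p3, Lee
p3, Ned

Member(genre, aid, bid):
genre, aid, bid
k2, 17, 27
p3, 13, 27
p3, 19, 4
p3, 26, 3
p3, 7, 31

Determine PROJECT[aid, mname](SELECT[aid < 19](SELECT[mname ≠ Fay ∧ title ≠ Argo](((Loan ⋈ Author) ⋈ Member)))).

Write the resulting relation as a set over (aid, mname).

{(13, Kim), (13, Lee), (13, Ned), (17, Jo), (17, Wes), (7, Kim), (7, Lee), (7, Ned)}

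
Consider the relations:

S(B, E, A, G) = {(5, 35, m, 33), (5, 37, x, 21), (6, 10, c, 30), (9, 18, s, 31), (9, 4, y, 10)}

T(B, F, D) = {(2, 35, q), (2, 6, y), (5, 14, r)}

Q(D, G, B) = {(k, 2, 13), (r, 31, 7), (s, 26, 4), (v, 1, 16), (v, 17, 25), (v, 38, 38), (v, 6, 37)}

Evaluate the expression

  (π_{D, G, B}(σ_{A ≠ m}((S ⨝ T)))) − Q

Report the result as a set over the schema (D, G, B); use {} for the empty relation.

{(r, 21, 5)}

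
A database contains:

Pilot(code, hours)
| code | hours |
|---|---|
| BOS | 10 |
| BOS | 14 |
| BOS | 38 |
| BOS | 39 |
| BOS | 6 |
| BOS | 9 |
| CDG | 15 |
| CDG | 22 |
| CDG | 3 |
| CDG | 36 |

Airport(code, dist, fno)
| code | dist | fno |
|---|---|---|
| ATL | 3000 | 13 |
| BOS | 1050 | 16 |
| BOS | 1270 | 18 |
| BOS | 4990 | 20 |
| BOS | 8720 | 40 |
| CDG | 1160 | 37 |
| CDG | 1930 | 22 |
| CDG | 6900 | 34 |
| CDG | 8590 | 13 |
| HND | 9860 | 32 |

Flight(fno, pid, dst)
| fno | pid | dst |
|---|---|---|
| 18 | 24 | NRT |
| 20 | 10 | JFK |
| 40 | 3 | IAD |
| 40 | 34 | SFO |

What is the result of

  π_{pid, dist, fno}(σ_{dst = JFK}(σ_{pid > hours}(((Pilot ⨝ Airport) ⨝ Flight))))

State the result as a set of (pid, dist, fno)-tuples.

{(10, 4990, 20)}

Pilot ⋈ Airport (natural join on code): {(BOS, 10, 1050, 16), (BOS, 10, 1270, 18), (BOS, 10, 4990, 20), (BOS, 10, 8720, 40), (BOS, 14, 1050, 16), (BOS, 14, 1270, 18), (BOS, 14, 4990, 20), (BOS, 14, 8720, 40), (BOS, 38, 1050, 16), (BOS, 38, 1270, 18), (BOS, 38, 4990, 20), (BOS, 38, 8720, 40), (BOS, 39, 1050, 16), (BOS, 39, 1270, 18), (BOS, 39, 4990, 20), (BOS, 39, 8720, 40), (BOS, 6, 1050, 16), (BOS, 6, 1270, 18), (BOS, 6, 4990, 20), (BOS, 6, 8720, 40), (BOS, 9, 1050, 16), (BOS, 9, 1270, 18), (BOS, 9, 4990, 20), (BOS, 9, 8720, 40), (CDG, 15, 1160, 37), (CDG, 15, 1930, 22), (CDG, 15, 6900, 34), (CDG, 15, 8590, 13), (CDG, 22, 1160, 37), (CDG, 22, 1930, 22), (CDG, 22, 6900, 34), (CDG, 22, 8590, 13), (CDG, 3, 1160, 37), (CDG, 3, 1930, 22), (CDG, 3, 6900, 34), (CDG, 3, 8590, 13), (CDG, 36, 1160, 37), (CDG, 36, 1930, 22), (CDG, 36, 6900, 34), (CDG, 36, 8590, 13)}
(Pilot ⨝ Airport) ⋈ Flight (natural join on fno): {(BOS, 10, 1270, 18, 24, NRT), (BOS, 10, 4990, 20, 10, JFK), (BOS, 10, 8720, 40, 3, IAD), (BOS, 10, 8720, 40, 34, SFO), (BOS, 14, 1270, 18, 24, NRT), (BOS, 14, 4990, 20, 10, JFK), (BOS, 14, 8720, 40, 3, IAD), (BOS, 14, 8720, 40, 34, SFO), (BOS, 38, 1270, 18, 24, NRT), (BOS, 38, 4990, 20, 10, JFK), (BOS, 38, 8720, 40, 3, IAD), (BOS, 38, 8720, 40, 34, SFO), (BOS, 39, 1270, 18, 24, NRT), (BOS, 39, 4990, 20, 10, JFK), (BOS, 39, 8720, 40, 3, IAD), (BOS, 39, 8720, 40, 34, SFO), (BOS, 6, 1270, 18, 24, NRT), (BOS, 6, 4990, 20, 10, JFK), (BOS, 6, 8720, 40, 3, IAD), (BOS, 6, 8720, 40, 34, SFO), (BOS, 9, 1270, 18, 24, NRT), (BOS, 9, 4990, 20, 10, JFK), (BOS, 9, 8720, 40, 3, IAD), (BOS, 9, 8720, 40, 34, SFO)}
σ[pid > hours]: keep tuples satisfying pid > hours → {(BOS, 10, 1270, 18, 24, NRT), (BOS, 10, 8720, 40, 34, SFO), (BOS, 14, 1270, 18, 24, NRT), (BOS, 14, 8720, 40, 34, SFO), (BOS, 6, 1270, 18, 24, NRT), (BOS, 6, 4990, 20, 10, JFK), (BOS, 6, 8720, 40, 34, SFO), (BOS, 9, 1270, 18, 24, NRT), (BOS, 9, 4990, 20, 10, JFK), (BOS, 9, 8720, 40, 34, SFO)}
σ[dst = JFK]: keep tuples satisfying dst = JFK → {(BOS, 6, 4990, 20, 10, JFK), (BOS, 9, 4990, 20, 10, JFK)}
π_{pid, dist, fno} gives {(10, 4990, 20)} (1 duplicate(s) eliminated).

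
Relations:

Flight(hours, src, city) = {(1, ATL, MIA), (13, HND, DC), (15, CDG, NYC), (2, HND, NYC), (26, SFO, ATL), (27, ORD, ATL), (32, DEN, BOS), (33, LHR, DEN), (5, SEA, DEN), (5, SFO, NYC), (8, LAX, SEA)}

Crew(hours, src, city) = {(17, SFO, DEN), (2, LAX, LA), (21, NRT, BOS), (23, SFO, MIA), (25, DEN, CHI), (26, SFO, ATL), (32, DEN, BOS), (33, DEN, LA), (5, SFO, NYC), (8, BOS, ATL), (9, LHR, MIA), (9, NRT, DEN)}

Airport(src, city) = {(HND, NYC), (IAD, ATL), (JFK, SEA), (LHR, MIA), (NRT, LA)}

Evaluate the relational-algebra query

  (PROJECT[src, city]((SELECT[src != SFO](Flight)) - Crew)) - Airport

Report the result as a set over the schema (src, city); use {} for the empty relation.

{(ATL, MIA), (CDG, NYC), (HND, DC), (LAX, SEA), (LHR, DEN), (ORD, ATL), (SEA, DEN)}

Selection src != SFO: {(1, ATL, MIA), (13, HND, DC), (15, CDG, NYC), (2, HND, NYC), (27, ORD, ATL), (32, DEN, BOS), (33, LHR, DEN), (5, SEA, DEN), (8, LAX, SEA)}
Taking the difference: {(1, ATL, MIA), (13, HND, DC), (15, CDG, NYC), (2, HND, NYC), (27, ORD, ATL), (33, LHR, DEN), (5, SEA, DEN), (8, LAX, SEA)}
Projecting to src, city: {(ATL, MIA), (CDG, NYC), (HND, DC), (HND, NYC), (LAX, SEA), (LHR, DEN), (ORD, ATL), (SEA, DEN)}
Taking the difference: {(ATL, MIA), (CDG, NYC), (HND, DC), (LAX, SEA), (LHR, DEN), (ORD, ATL), (SEA, DEN)}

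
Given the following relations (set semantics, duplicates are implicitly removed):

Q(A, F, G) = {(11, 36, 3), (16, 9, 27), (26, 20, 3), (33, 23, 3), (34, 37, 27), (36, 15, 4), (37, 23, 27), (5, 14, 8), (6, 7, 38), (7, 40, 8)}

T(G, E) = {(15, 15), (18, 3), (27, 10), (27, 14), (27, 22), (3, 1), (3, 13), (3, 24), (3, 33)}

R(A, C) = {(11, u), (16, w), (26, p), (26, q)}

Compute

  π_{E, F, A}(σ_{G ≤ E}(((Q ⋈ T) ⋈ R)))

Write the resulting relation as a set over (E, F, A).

Joining Q and T on G yields {(11, 36, 3, 1), (11, 36, 3, 13), (11, 36, 3, 24), (11, 36, 3, 33), (16, 9, 27, 10), (16, 9, 27, 14), (16, 9, 27, 22), (26, 20, 3, 1), (26, 20, 3, 13), (26, 20, 3, 24), (26, 20, 3, 33), (33, 23, 3, 1), (33, 23, 3, 13), (33, 23, 3, 24), (33, 23, 3, 33), (34, 37, 27, 10), (34, 37, 27, 14), (34, 37, 27, 22), (37, 23, 27, 10), (37, 23, 27, 14), (37, 23, 27, 22)}.
Joining (Q ⋈ T) and R on A yields {(11, 36, 3, 1, u), (11, 36, 3, 13, u), (11, 36, 3, 24, u), (11, 36, 3, 33, u), (16, 9, 27, 10, w), (16, 9, 27, 14, w), (16, 9, 27, 22, w), (26, 20, 3, 1, p), (26, 20, 3, 1, q), (26, 20, 3, 13, p), (26, 20, 3, 13, q), (26, 20, 3, 24, p), (26, 20, 3, 24, q), (26, 20, 3, 33, p), (26, 20, 3, 33, q)}.
Filtering on G ≤ E leaves {(11, 36, 3, 13, u), (11, 36, 3, 24, u), (11, 36, 3, 33, u), (26, 20, 3, 13, p), (26, 20, 3, 13, q), (26, 20, 3, 24, p), (26, 20, 3, 24, q), (26, 20, 3, 33, p), (26, 20, 3, 33, q)}.
Keep only column(s) E, F, A (3 duplicate(s) eliminated): {(13, 20, 26), (13, 36, 11), (24, 20, 26), (24, 36, 11), (33, 20, 26), (33, 36, 11)}

{(13, 20, 26), (13, 36, 11), (24, 20, 26), (24, 36, 11), (33, 20, 26), (33, 36, 11)}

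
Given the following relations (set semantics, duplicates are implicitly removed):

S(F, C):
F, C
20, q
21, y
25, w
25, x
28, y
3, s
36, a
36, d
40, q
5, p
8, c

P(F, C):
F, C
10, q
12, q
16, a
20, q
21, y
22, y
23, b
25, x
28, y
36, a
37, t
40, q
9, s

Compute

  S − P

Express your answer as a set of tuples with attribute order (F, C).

{(25, w), (3, s), (36, d), (5, p), (8, c)}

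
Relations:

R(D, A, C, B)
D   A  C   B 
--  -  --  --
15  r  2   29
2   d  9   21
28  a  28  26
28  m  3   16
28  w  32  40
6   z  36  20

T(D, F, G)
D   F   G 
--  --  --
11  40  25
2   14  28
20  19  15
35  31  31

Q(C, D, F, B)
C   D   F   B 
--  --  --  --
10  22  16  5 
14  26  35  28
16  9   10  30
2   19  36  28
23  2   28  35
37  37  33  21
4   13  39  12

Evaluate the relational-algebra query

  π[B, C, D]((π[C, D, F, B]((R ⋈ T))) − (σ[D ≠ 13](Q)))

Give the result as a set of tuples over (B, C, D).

Joining R and T on D yields {(2, d, 9, 21, 14, 28)}.
Projecting to C, D, F, B: {(9, 2, 14, 21)}
Selection D ≠ 13: {(10, 22, 16, 5), (14, 26, 35, 28), (16, 9, 10, 30), (2, 19, 36, 28), (23, 2, 28, 35), (37, 37, 33, 21)}
Taking the difference: {(9, 2, 14, 21)}
Projecting to B, C, D: {(21, 9, 2)}

{(21, 9, 2)}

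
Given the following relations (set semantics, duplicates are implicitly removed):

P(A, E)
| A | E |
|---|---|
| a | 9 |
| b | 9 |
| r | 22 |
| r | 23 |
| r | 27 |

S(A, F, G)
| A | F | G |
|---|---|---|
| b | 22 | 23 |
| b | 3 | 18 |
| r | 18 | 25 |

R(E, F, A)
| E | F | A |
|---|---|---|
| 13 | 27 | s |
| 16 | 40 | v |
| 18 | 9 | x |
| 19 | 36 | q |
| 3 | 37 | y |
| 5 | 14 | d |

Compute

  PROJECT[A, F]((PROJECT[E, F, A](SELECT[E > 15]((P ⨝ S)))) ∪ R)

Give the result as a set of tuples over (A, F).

Joining P and S on A yields {(b, 9, 22, 23), (b, 9, 3, 18), (r, 22, 18, 25), (r, 23, 18, 25), (r, 27, 18, 25)}.
Filtering on E > 15 leaves {(r, 22, 18, 25), (r, 23, 18, 25), (r, 27, 18, 25)}.
π[E, F, A]: project onto (E, F, A) → {(22, 18, r), (23, 18, r), (27, 18, r)}
Taking the union: {(13, 27, s), (16, 40, v), (18, 9, x), (19, 36, q), (22, 18, r), (23, 18, r), (27, 18, r), (3, 37, y), (5, 14, d)}
π[A, F]: project onto (A, F) (2 duplicate(s) eliminated) → {(d, 14), (q, 36), (r, 18), (s, 27), (v, 40), (x, 9), (y, 37)}

{(d, 14), (q, 36), (r, 18), (s, 27), (v, 40), (x, 9), (y, 37)}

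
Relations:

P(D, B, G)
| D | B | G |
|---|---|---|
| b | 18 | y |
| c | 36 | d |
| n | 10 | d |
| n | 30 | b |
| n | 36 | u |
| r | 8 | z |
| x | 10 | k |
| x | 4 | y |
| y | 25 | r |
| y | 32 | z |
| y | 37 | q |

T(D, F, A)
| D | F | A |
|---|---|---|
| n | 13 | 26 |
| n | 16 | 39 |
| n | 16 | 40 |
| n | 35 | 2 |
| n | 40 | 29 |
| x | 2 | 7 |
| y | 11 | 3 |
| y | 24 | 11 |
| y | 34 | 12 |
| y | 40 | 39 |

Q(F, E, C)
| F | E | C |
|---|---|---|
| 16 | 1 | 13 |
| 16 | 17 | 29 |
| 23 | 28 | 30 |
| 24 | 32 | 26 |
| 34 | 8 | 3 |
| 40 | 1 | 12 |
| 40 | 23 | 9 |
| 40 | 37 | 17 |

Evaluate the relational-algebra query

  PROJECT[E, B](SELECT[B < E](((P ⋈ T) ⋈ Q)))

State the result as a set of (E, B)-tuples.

Joining P and T on D yields {(n, 10, d, 13, 26), (n, 10, d, 16, 39), (n, 10, d, 16, 40), (n, 10, d, 35, 2), (n, 10, d, 40, 29), (n, 30, b, 13, 26), (n, 30, b, 16, 39), (n, 30, b, 16, 40), (n, 30, b, 35, 2), (n, 30, b, 40, 29), (n, 36, u, 13, 26), (n, 36, u, 16, 39), (n, 36, u, 16, 40), (n, 36, u, 35, 2), (n, 36, u, 40, 29), (x, 10, k, 2, 7), (x, 4, y, 2, 7), (y, 25, r, 11, 3), (y, 25, r, 24, 11), (y, 25, r, 34, 12), (y, 25, r, 40, 39), (y, 32, z, 11, 3), (y, 32, z, 24, 11), (y, 32, z, 34, 12), (y, 32, z, 40, 39), (y, 37, q, 11, 3), (y, 37, q, 24, 11), (y, 37, q, 34, 12), (y, 37, q, 40, 39)}.
Joining (P ⋈ T) and Q on F yields {(n, 10, d, 16, 39, 1, 13), (n, 10, d, 16, 39, 17, 29), (n, 10, d, 16, 40, 1, 13), (n, 10, d, 16, 40, 17, 29), (n, 10, d, 40, 29, 1, 12), (n, 10, d, 40, 29, 23, 9), (n, 10, d, 40, 29, 37, 17), (n, 30, b, 16, 39, 1, 13), (n, 30, b, 16, 39, 17, 29), (n, 30, b, 16, 40, 1, 13), (n, 30, b, 16, 40, 17, 29), (n, 30, b, 40, 29, 1, 12), (n, 30, b, 40, 29, 23, 9), (n, 30, b, 40, 29, 37, 17), (n, 36, u, 16, 39, 1, 13), (n, 36, u, 16, 39, 17, 29), (n, 36, u, 16, 40, 1, 13), (n, 36, u, 16, 40, 17, 29), (n, 36, u, 40, 29, 1, 12), (n, 36, u, 40, 29, 23, 9), (n, 36, u, 40, 29, 37, 17), (y, 25, r, 24, 11, 32, 26), (y, 25, r, 34, 12, 8, 3), (y, 25, r, 40, 39, 1, 12), (y, 25, r, 40, 39, 23, 9), (y, 25, r, 40, 39, 37, 17), (y, 32, z, 24, 11, 32, 26), (y, 32, z, 34, 12, 8, 3), (y, 32, z, 40, 39, 1, 12), (y, 32, z, 40, 39, 23, 9), (y, 32, z, 40, 39, 37, 17), (y, 37, q, 24, 11, 32, 26), (y, 37, q, 34, 12, 8, 3), (y, 37, q, 40, 39, 1, 12), (y, 37, q, 40, 39, 23, 9), (y, 37, q, 40, 39, 37, 17)}.
Selection B < E: {(n, 10, d, 16, 39, 17, 29), (n, 10, d, 16, 40, 17, 29), (n, 10, d, 40, 29, 23, 9), (n, 10, d, 40, 29, 37, 17), (n, 30, b, 40, 29, 37, 17), (n, 36, u, 40, 29, 37, 17), (y, 25, r, 24, 11, 32, 26), (y, 25, r, 40, 39, 37, 17), (y, 32, z, 40, 39, 37, 17)}
π[E, B]: project onto (E, B) (1 duplicate(s) eliminated) → {(17, 10), (23, 10), (32, 25), (37, 10), (37, 25), (37, 30), (37, 32), (37, 36)}

{(17, 10), (23, 10), (32, 25), (37, 10), (37, 25), (37, 30), (37, 32), (37, 36)}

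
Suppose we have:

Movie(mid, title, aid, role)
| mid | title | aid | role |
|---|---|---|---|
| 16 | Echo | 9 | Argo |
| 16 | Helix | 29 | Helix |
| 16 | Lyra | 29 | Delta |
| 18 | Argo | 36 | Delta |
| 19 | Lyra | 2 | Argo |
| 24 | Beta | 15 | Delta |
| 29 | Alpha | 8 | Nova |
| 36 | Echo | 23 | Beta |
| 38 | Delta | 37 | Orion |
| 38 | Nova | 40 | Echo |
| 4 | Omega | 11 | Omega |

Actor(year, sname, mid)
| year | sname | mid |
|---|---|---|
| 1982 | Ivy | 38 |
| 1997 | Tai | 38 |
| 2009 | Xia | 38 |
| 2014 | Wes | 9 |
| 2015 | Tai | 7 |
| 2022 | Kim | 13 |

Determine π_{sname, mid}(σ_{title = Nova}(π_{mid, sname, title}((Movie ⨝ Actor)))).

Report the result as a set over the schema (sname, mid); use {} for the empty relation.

Movie ⋈ Actor (natural join on mid): {(38, Delta, 37, Orion, 1982, Ivy), (38, Delta, 37, Orion, 1997, Tai), (38, Delta, 37, Orion, 2009, Xia), (38, Nova, 40, Echo, 1982, Ivy), (38, Nova, 40, Echo, 1997, Tai), (38, Nova, 40, Echo, 2009, Xia)}
Keep only column(s) mid, sname, title: {(38, Ivy, Delta), (38, Ivy, Nova), (38, Tai, Delta), (38, Tai, Nova), (38, Xia, Delta), (38, Xia, Nova)}
Selection title = Nova: {(38, Ivy, Nova), (38, Tai, Nova), (38, Xia, Nova)}
Keep only column(s) sname, mid: {(Ivy, 38), (Tai, 38), (Xia, 38)}

{(Ivy, 38), (Tai, 38), (Xia, 38)}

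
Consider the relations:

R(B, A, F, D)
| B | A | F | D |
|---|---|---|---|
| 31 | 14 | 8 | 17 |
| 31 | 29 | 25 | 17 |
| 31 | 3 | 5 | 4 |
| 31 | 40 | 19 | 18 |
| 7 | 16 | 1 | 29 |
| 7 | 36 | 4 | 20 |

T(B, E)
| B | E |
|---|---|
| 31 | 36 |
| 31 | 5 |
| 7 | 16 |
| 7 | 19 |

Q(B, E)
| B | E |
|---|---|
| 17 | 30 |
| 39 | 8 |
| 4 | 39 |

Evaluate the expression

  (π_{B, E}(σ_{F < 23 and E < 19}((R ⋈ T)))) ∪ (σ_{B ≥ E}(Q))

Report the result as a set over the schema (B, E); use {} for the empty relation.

Natural join on B: {(31, 14, 8, 17, 36), (31, 14, 8, 17, 5), (31, 29, 25, 17, 36), (31, 29, 25, 17, 5), (31, 3, 5, 4, 36), (31, 3, 5, 4, 5), (31, 40, 19, 18, 36), (31, 40, 19, 18, 5), (7, 16, 1, 29, 16), (7, 16, 1, 29, 19), (7, 36, 4, 20, 16), (7, 36, 4, 20, 19)}
Filtering on F < 23 and E < 19 leaves {(31, 14, 8, 17, 5), (31, 3, 5, 4, 5), (31, 40, 19, 18, 5), (7, 16, 1, 29, 16), (7, 36, 4, 20, 16)}.
π[B, E]: project onto (B, E) (3 duplicate(s) eliminated) → {(31, 5), (7, 16)}
Filtering on B ≥ E leaves {(39, 8)}.
Union: {(31, 5), (7, 16)} with {(39, 8)} → {(31, 5), (39, 8), (7, 16)}

{(31, 5), (39, 8), (7, 16)}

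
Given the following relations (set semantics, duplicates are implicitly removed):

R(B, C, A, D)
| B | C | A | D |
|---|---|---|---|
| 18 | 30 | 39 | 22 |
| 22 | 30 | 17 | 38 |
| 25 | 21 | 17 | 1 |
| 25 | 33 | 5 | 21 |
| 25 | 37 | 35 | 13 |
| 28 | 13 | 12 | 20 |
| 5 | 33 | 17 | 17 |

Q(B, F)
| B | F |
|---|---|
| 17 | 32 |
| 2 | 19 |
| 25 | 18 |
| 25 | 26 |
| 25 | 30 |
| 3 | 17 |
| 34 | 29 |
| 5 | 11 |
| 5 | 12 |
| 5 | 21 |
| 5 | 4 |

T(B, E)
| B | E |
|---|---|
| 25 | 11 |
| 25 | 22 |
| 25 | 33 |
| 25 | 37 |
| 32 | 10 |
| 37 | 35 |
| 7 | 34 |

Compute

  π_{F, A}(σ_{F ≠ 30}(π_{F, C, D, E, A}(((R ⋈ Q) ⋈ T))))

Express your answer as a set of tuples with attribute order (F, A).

{(18, 17), (18, 35), (18, 5), (26, 17), (26, 35), (26, 5)}

R ⋈ Q (natural join on B): {(25, 21, 17, 1, 18), (25, 21, 17, 1, 26), (25, 21, 17, 1, 30), (25, 33, 5, 21, 18), (25, 33, 5, 21, 26), (25, 33, 5, 21, 30), (25, 37, 35, 13, 18), (25, 37, 35, 13, 26), (25, 37, 35, 13, 30), (5, 33, 17, 17, 11), (5, 33, 17, 17, 12), (5, 33, 17, 17, 21), (5, 33, 17, 17, 4)}
(R ⋈ Q) ⋈ T (natural join on B): {(25, 21, 17, 1, 18, 11), (25, 21, 17, 1, 18, 22), (25, 21, 17, 1, 18, 33), (25, 21, 17, 1, 18, 37), (25, 21, 17, 1, 26, 11), (25, 21, 17, 1, 26, 22), (25, 21, 17, 1, 26, 33), (25, 21, 17, 1, 26, 37), (25, 21, 17, 1, 30, 11), (25, 21, 17, 1, 30, 22), (25, 21, 17, 1, 30, 33), (25, 21, 17, 1, 30, 37), (25, 33, 5, 21, 18, 11), (25, 33, 5, 21, 18, 22), (25, 33, 5, 21, 18, 33), (25, 33, 5, 21, 18, 37), (25, 33, 5, 21, 26, 11), (25, 33, 5, 21, 26, 22), (25, 33, 5, 21, 26, 33), (25, 33, 5, 21, 26, 37), (25, 33, 5, 21, 30, 11), (25, 33, 5, 21, 30, 22), (25, 33, 5, 21, 30, 33), (25, 33, 5, 21, 30, 37), (25, 37, 35, 13, 18, 11), (25, 37, 35, 13, 18, 22), (25, 37, 35, 13, 18, 33), (25, 37, 35, 13, 18, 37), (25, 37, 35, 13, 26, 11), (25, 37, 35, 13, 26, 22), (25, 37, 35, 13, 26, 33), (25, 37, 35, 13, 26, 37), (25, 37, 35, 13, 30, 11), (25, 37, 35, 13, 30, 22), (25, 37, 35, 13, 30, 33), (25, 37, 35, 13, 30, 37)}
Projecting to F, C, D, E, A: {(18, 21, 1, 11, 17), (18, 21, 1, 22, 17), (18, 21, 1, 33, 17), (18, 21, 1, 37, 17), (18, 33, 21, 11, 5), (18, 33, 21, 22, 5), (18, 33, 21, 33, 5), (18, 33, 21, 37, 5), (18, 37, 13, 11, 35), (18, 37, 13, 22, 35), (18, 37, 13, 33, 35), (18, 37, 13, 37, 35), (26, 21, 1, 11, 17), (26, 21, 1, 22, 17), (26, 21, 1, 33, 17), (26, 21, 1, 37, 17), (26, 33, 21, 11, 5), (26, 33, 21, 22, 5), (26, 33, 21, 33, 5), (26, 33, 21, 37, 5), (26, 37, 13, 11, 35), (26, 37, 13, 22, 35), (26, 37, 13, 33, 35), (26, 37, 13, 37, 35), (30, 21, 1, 11, 17), (30, 21, 1, 22, 17), (30, 21, 1, 33, 17), (30, 21, 1, 37, 17), (30, 33, 21, 11, 5), (30, 33, 21, 22, 5), (30, 33, 21, 33, 5), (30, 33, 21, 37, 5), (30, 37, 13, 11, 35), (30, 37, 13, 22, 35), (30, 37, 13, 33, 35), (30, 37, 13, 37, 35)}
σ[F ≠ 30]: keep tuples satisfying F ≠ 30 → {(18, 21, 1, 11, 17), (18, 21, 1, 22, 17), (18, 21, 1, 33, 17), (18, 21, 1, 37, 17), (18, 33, 21, 11, 5), (18, 33, 21, 22, 5), (18, 33, 21, 33, 5), (18, 33, 21, 37, 5), (18, 37, 13, 11, 35), (18, 37, 13, 22, 35), (18, 37, 13, 33, 35), (18, 37, 13, 37, 35), (26, 21, 1, 11, 17), (26, 21, 1, 22, 17), (26, 21, 1, 33, 17), (26, 21, 1, 37, 17), (26, 33, 21, 11, 5), (26, 33, 21, 22, 5), (26, 33, 21, 33, 5), (26, 33, 21, 37, 5), (26, 37, 13, 11, 35), (26, 37, 13, 22, 35), (26, 37, 13, 33, 35), (26, 37, 13, 37, 35)}
Projecting to F, A (18 duplicate(s) eliminated): {(18, 17), (18, 35), (18, 5), (26, 17), (26, 35), (26, 5)}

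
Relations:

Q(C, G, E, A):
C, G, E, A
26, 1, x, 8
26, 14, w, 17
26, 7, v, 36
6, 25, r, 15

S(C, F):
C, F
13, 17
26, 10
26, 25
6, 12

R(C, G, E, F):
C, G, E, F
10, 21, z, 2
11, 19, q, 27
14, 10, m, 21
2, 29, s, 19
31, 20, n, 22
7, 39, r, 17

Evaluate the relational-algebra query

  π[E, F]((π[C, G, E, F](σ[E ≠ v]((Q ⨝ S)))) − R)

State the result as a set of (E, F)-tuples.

Q ⋈ S (natural join on C): {(26, 1, x, 8, 10), (26, 1, x, 8, 25), (26, 14, w, 17, 10), (26, 14, w, 17, 25), (26, 7, v, 36, 10), (26, 7, v, 36, 25), (6, 25, r, 15, 12)}
σ[E ≠ v]: keep tuples satisfying E ≠ v → {(26, 1, x, 8, 10), (26, 1, x, 8, 25), (26, 14, w, 17, 10), (26, 14, w, 17, 25), (6, 25, r, 15, 12)}
π_{C, G, E, F} gives {(26, 1, x, 10), (26, 1, x, 25), (26, 14, w, 10), (26, 14, w, 25), (6, 25, r, 12)}.
Taking the difference: {(26, 1, x, 10), (26, 1, x, 25), (26, 14, w, 10), (26, 14, w, 25), (6, 25, r, 12)}
π_{E, F} gives {(r, 12), (w, 10), (w, 25), (x, 10), (x, 25)}.

{(r, 12), (w, 10), (w, 25), (x, 10), (x, 25)}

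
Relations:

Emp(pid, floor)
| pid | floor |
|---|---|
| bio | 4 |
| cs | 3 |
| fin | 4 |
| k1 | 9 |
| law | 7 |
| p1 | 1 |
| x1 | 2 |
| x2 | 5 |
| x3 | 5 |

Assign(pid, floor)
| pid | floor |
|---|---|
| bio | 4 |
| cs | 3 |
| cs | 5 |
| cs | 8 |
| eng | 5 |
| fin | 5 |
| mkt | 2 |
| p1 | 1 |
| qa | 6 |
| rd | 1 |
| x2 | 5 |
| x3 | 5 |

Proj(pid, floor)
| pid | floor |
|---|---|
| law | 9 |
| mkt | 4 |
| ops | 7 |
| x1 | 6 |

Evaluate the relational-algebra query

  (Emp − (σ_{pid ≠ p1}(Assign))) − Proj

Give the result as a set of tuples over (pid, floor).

{(fin, 4), (k1, 9), (law, 7), (p1, 1), (x1, 2)}

Filtering on pid ≠ p1 leaves {(bio, 4), (cs, 3), (cs, 5), (cs, 8), (eng, 5), (fin, 5), (mkt, 2), (qa, 6), (rd, 1), (x2, 5), (x3, 5)}.
Set difference of the two operands is {(fin, 4), (k1, 9), (law, 7), (p1, 1), (x1, 2)}.
Set difference of the two operands is {(fin, 4), (k1, 9), (law, 7), (p1, 1), (x1, 2)}.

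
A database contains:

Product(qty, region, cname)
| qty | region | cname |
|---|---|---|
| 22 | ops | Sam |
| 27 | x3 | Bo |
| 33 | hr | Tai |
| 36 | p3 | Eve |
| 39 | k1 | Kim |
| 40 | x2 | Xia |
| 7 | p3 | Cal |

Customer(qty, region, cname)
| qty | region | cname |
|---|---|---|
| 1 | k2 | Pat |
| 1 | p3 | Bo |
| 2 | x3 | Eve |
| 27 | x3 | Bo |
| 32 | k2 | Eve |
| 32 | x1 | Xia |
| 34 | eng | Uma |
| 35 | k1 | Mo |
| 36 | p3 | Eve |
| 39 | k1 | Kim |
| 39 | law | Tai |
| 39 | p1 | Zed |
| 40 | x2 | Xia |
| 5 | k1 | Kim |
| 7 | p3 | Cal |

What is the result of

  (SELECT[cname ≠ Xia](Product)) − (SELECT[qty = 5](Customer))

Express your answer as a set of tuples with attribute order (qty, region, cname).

Filtering on cname ≠ Xia leaves {(22, ops, Sam), (27, x3, Bo), (33, hr, Tai), (36, p3, Eve), (39, k1, Kim), (7, p3, Cal)}.
Filtering on qty = 5 leaves {(5, k1, Kim)}.
Difference: {(22, ops, Sam), (27, x3, Bo), (33, hr, Tai), (36, p3, Eve), (39, k1, Kim), (7, p3, Cal)} with {(5, k1, Kim)} → {(22, ops, Sam), (27, x3, Bo), (33, hr, Tai), (36, p3, Eve), (39, k1, Kim), (7, p3, Cal)}

{(22, ops, Sam), (27, x3, Bo), (33, hr, Tai), (36, p3, Eve), (39, k1, Kim), (7, p3, Cal)}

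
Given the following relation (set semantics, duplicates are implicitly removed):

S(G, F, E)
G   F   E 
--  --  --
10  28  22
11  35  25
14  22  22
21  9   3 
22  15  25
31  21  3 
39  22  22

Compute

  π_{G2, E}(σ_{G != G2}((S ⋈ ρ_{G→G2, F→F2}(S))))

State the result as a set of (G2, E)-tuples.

ρ[G→G2, F→F2]: schema becomes (G2, F2, E); tuples unchanged.
S ⋈ ρ_{G→G2, F→F2}(S) (natural join on E): {(10, 28, 22, 10, 28), (10, 28, 22, 14, 22), (10, 28, 22, 39, 22), (11, 35, 25, 11, 35), (11, 35, 25, 22, 15), (14, 22, 22, 10, 28), (14, 22, 22, 14, 22), (14, 22, 22, 39, 22), (21, 9, 3, 21, 9), (21, 9, 3, 31, 21), (22, 15, 25, 11, 35), (22, 15, 25, 22, 15), (31, 21, 3, 21, 9), (31, 21, 3, 31, 21), (39, 22, 22, 10, 28), (39, 22, 22, 14, 22), (39, 22, 22, 39, 22)}
Filtering on G != G2 leaves {(10, 28, 22, 14, 22), (10, 28, 22, 39, 22), (11, 35, 25, 22, 15), (14, 22, 22, 10, 28), (14, 22, 22, 39, 22), (21, 9, 3, 31, 21), (22, 15, 25, 11, 35), (31, 21, 3, 21, 9), (39, 22, 22, 10, 28), (39, 22, 22, 14, 22)}.
π_{G2, E} gives {(10, 22), (11, 25), (14, 22), (21, 3), (22, 25), (31, 3), (39, 22)} (3 duplicate(s) eliminated).

{(10, 22), (11, 25), (14, 22), (21, 3), (22, 25), (31, 3), (39, 22)}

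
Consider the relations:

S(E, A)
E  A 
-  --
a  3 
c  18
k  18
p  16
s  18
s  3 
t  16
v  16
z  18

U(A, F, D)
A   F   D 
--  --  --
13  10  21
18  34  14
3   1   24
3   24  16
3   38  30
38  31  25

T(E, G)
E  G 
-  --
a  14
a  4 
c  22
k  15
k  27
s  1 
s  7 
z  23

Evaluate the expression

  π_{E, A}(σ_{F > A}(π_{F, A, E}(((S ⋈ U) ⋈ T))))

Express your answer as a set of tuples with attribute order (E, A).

{(a, 3), (c, 18), (k, 18), (s, 18), (s, 3), (z, 18)}

S ⋈ U (natural join on A): {(a, 3, 1, 24), (a, 3, 24, 16), (a, 3, 38, 30), (c, 18, 34, 14), (k, 18, 34, 14), (s, 18, 34, 14), (s, 3, 1, 24), (s, 3, 24, 16), (s, 3, 38, 30), (z, 18, 34, 14)}
(S ⋈ U) ⋈ T (natural join on E): {(a, 3, 1, 24, 14), (a, 3, 1, 24, 4), (a, 3, 24, 16, 14), (a, 3, 24, 16, 4), (a, 3, 38, 30, 14), (a, 3, 38, 30, 4), (c, 18, 34, 14, 22), (k, 18, 34, 14, 15), (k, 18, 34, 14, 27), (s, 18, 34, 14, 1), (s, 18, 34, 14, 7), (s, 3, 1, 24, 1), (s, 3, 1, 24, 7), (s, 3, 24, 16, 1), (s, 3, 24, 16, 7), (s, 3, 38, 30, 1), (s, 3, 38, 30, 7), (z, 18, 34, 14, 23)}
π[F, A, E]: project onto (F, A, E) (8 duplicate(s) eliminated) → {(1, 3, a), (1, 3, s), (24, 3, a), (24, 3, s), (34, 18, c), (34, 18, k), (34, 18, s), (34, 18, z), (38, 3, a), (38, 3, s)}
Filtering on F > A leaves {(24, 3, a), (24, 3, s), (34, 18, c), (34, 18, k), (34, 18, s), (34, 18, z), (38, 3, a), (38, 3, s)}.
π[E, A]: project onto (E, A) (2 duplicate(s) eliminated) → {(a, 3), (c, 18), (k, 18), (s, 18), (s, 3), (z, 18)}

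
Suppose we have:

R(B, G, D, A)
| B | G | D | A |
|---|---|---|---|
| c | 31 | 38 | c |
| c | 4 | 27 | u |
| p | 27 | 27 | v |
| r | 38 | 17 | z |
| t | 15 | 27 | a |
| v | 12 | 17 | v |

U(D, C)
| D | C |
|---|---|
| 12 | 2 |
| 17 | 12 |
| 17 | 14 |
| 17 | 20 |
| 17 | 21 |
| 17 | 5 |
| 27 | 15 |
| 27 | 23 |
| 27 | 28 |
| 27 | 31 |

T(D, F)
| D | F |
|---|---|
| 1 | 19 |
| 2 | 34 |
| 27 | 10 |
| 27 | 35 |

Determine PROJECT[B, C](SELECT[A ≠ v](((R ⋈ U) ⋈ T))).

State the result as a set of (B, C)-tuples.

{(c, 15), (c, 23), (c, 28), (c, 31), (t, 15), (t, 23), (t, 28), (t, 31)}

R ⋈ U (natural join on D): {(c, 4, 27, u, 15), (c, 4, 27, u, 23), (c, 4, 27, u, 28), (c, 4, 27, u, 31), (p, 27, 27, v, 15), (p, 27, 27, v, 23), (p, 27, 27, v, 28), (p, 27, 27, v, 31), (r, 38, 17, z, 12), (r, 38, 17, z, 14), (r, 38, 17, z, 20), (r, 38, 17, z, 21), (r, 38, 17, z, 5), (t, 15, 27, a, 15), (t, 15, 27, a, 23), (t, 15, 27, a, 28), (t, 15, 27, a, 31), (v, 12, 17, v, 12), (v, 12, 17, v, 14), (v, 12, 17, v, 20), (v, 12, 17, v, 21), (v, 12, 17, v, 5)}
(R ⋈ U) ⋈ T (natural join on D): {(c, 4, 27, u, 15, 10), (c, 4, 27, u, 15, 35), (c, 4, 27, u, 23, 10), (c, 4, 27, u, 23, 35), (c, 4, 27, u, 28, 10), (c, 4, 27, u, 28, 35), (c, 4, 27, u, 31, 10), (c, 4, 27, u, 31, 35), (p, 27, 27, v, 15, 10), (p, 27, 27, v, 15, 35), (p, 27, 27, v, 23, 10), (p, 27, 27, v, 23, 35), (p, 27, 27, v, 28, 10), (p, 27, 27, v, 28, 35), (p, 27, 27, v, 31, 10), (p, 27, 27, v, 31, 35), (t, 15, 27, a, 15, 10), (t, 15, 27, a, 15, 35), (t, 15, 27, a, 23, 10), (t, 15, 27, a, 23, 35), (t, 15, 27, a, 28, 10), (t, 15, 27, a, 28, 35), (t, 15, 27, a, 31, 10), (t, 15, 27, a, 31, 35)}
Selection A ≠ v: {(c, 4, 27, u, 15, 10), (c, 4, 27, u, 15, 35), (c, 4, 27, u, 23, 10), (c, 4, 27, u, 23, 35), (c, 4, 27, u, 28, 10), (c, 4, 27, u, 28, 35), (c, 4, 27, u, 31, 10), (c, 4, 27, u, 31, 35), (t, 15, 27, a, 15, 10), (t, 15, 27, a, 15, 35), (t, 15, 27, a, 23, 10), (t, 15, 27, a, 23, 35), (t, 15, 27, a, 28, 10), (t, 15, 27, a, 28, 35), (t, 15, 27, a, 31, 10), (t, 15, 27, a, 31, 35)}
π_{B, C} gives {(c, 15), (c, 23), (c, 28), (c, 31), (t, 15), (t, 23), (t, 28), (t, 31)} (8 duplicate(s) eliminated).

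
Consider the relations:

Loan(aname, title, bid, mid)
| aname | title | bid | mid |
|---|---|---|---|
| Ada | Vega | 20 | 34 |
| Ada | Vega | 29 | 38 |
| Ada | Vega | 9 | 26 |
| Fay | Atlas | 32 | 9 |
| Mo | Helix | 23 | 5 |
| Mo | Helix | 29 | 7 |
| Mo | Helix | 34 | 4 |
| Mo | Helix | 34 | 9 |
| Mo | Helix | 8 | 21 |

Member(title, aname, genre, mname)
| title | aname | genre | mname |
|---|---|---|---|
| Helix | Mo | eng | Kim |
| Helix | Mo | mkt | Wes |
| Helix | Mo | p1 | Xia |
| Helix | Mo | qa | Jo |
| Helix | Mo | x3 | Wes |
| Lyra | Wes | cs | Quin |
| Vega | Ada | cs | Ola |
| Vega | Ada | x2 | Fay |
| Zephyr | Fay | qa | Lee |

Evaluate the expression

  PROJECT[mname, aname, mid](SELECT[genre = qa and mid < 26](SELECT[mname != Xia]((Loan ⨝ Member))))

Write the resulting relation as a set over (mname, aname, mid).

Joining Loan and Member on aname, title yields {(Ada, Vega, 20, 34, cs, Ola), (Ada, Vega, 20, 34, x2, Fay), (Ada, Vega, 29, 38, cs, Ola), (Ada, Vega, 29, 38, x2, Fay), (Ada, Vega, 9, 26, cs, Ola), (Ada, Vega, 9, 26, x2, Fay), (Mo, Helix, 23, 5, eng, Kim), (Mo, Helix, 23, 5, mkt, Wes), (Mo, Helix, 23, 5, p1, Xia), (Mo, Helix, 23, 5, qa, Jo), (Mo, Helix, 23, 5, x3, Wes), (Mo, Helix, 29, 7, eng, Kim), (Mo, Helix, 29, 7, mkt, Wes), (Mo, Helix, 29, 7, p1, Xia), (Mo, Helix, 29, 7, qa, Jo), (Mo, Helix, 29, 7, x3, Wes), (Mo, Helix, 34, 4, eng, Kim), (Mo, Helix, 34, 4, mkt, Wes), (Mo, Helix, 34, 4, p1, Xia), (Mo, Helix, 34, 4, qa, Jo), (Mo, Helix, 34, 4, x3, Wes), (Mo, Helix, 34, 9, eng, Kim), (Mo, Helix, 34, 9, mkt, Wes), (Mo, Helix, 34, 9, p1, Xia), (Mo, Helix, 34, 9, qa, Jo), (Mo, Helix, 34, 9, x3, Wes), (Mo, Helix, 8, 21, eng, Kim), (Mo, Helix, 8, 21, mkt, Wes), (Mo, Helix, 8, 21, p1, Xia), (Mo, Helix, 8, 21, qa, Jo), (Mo, Helix, 8, 21, x3, Wes)}.
Selection mname != Xia: {(Ada, Vega, 20, 34, cs, Ola), (Ada, Vega, 20, 34, x2, Fay), (Ada, Vega, 29, 38, cs, Ola), (Ada, Vega, 29, 38, x2, Fay), (Ada, Vega, 9, 26, cs, Ola), (Ada, Vega, 9, 26, x2, Fay), (Mo, Helix, 23, 5, eng, Kim), (Mo, Helix, 23, 5, mkt, Wes), (Mo, Helix, 23, 5, qa, Jo), (Mo, Helix, 23, 5, x3, Wes), (Mo, Helix, 29, 7, eng, Kim), (Mo, Helix, 29, 7, mkt, Wes), (Mo, Helix, 29, 7, qa, Jo), (Mo, Helix, 29, 7, x3, Wes), (Mo, Helix, 34, 4, eng, Kim), (Mo, Helix, 34, 4, mkt, Wes), (Mo, Helix, 34, 4, qa, Jo), (Mo, Helix, 34, 4, x3, Wes), (Mo, Helix, 34, 9, eng, Kim), (Mo, Helix, 34, 9, mkt, Wes), (Mo, Helix, 34, 9, qa, Jo), (Mo, Helix, 34, 9, x3, Wes), (Mo, Helix, 8, 21, eng, Kim), (Mo, Helix, 8, 21, mkt, Wes), (Mo, Helix, 8, 21, qa, Jo), (Mo, Helix, 8, 21, x3, Wes)}
Selection genre = qa and mid < 26: {(Mo, Helix, 23, 5, qa, Jo), (Mo, Helix, 29, 7, qa, Jo), (Mo, Helix, 34, 4, qa, Jo), (Mo, Helix, 34, 9, qa, Jo), (Mo, Helix, 8, 21, qa, Jo)}
Projecting to mname, aname, mid: {(Jo, Mo, 21), (Jo, Mo, 4), (Jo, Mo, 5), (Jo, Mo, 7), (Jo, Mo, 9)}

{(Jo, Mo, 21), (Jo, Mo, 4), (Jo, Mo, 5), (Jo, Mo, 7), (Jo, Mo, 9)}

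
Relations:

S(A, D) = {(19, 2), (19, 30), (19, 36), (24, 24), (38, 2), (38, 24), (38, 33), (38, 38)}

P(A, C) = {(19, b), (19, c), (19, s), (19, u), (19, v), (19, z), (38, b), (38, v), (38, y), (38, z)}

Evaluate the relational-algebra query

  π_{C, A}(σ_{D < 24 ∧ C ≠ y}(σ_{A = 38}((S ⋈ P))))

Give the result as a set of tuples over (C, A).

Natural join on A: {(19, 2, b), (19, 2, c), (19, 2, s), (19, 2, u), (19, 2, v), (19, 2, z), (19, 30, b), (19, 30, c), (19, 30, s), (19, 30, u), (19, 30, v), (19, 30, z), (19, 36, b), (19, 36, c), (19, 36, s), (19, 36, u), (19, 36, v), (19, 36, z), (38, 2, b), (38, 2, v), (38, 2, y), (38, 2, z), (38, 24, b), (38, 24, v), (38, 24, y), (38, 24, z), (38, 33, b), (38, 33, v), (38, 33, y), (38, 33, z), (38, 38, b), (38, 38, v), (38, 38, y), (38, 38, z)}
Selection A = 38: {(38, 2, b), (38, 2, v), (38, 2, y), (38, 2, z), (38, 24, b), (38, 24, v), (38, 24, y), (38, 24, z), (38, 33, b), (38, 33, v), (38, 33, y), (38, 33, z), (38, 38, b), (38, 38, v), (38, 38, y), (38, 38, z)}
Selection D < 24 ∧ C ≠ y: {(38, 2, b), (38, 2, v), (38, 2, z)}
π_{C, A} gives {(b, 38), (v, 38), (z, 38)}.

{(b, 38), (v, 38), (z, 38)}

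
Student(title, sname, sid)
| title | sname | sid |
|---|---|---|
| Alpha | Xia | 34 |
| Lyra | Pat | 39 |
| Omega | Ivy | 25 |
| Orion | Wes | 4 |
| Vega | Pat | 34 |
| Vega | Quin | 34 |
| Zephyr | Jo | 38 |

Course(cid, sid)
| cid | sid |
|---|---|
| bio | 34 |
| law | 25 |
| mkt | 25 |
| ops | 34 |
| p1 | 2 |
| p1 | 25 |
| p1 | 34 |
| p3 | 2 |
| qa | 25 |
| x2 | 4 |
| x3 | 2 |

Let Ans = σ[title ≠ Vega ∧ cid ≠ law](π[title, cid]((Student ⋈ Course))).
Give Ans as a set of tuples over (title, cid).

Joining Student and Course on sid yields {(Alpha, Xia, 34, bio), (Alpha, Xia, 34, ops), (Alpha, Xia, 34, p1), (Omega, Ivy, 25, law), (Omega, Ivy, 25, mkt), (Omega, Ivy, 25, p1), (Omega, Ivy, 25, qa), (Orion, Wes, 4, x2), (Vega, Pat, 34, bio), (Vega, Pat, 34, ops), (Vega, Pat, 34, p1), (Vega, Quin, 34, bio), (Vega, Quin, 34, ops), (Vega, Quin, 34, p1)}.
π[title, cid]: project onto (title, cid) (3 duplicate(s) eliminated) → {(Alpha, bio), (Alpha, ops), (Alpha, p1), (Omega, law), (Omega, mkt), (Omega, p1), (Omega, qa), (Orion, x2), (Vega, bio), (Vega, ops), (Vega, p1)}
Selection title ≠ Vega ∧ cid ≠ law: {(Alpha, bio), (Alpha, ops), (Alpha, p1), (Omega, mkt), (Omega, p1), (Omega, qa), (Orion, x2)}

{(Alpha, bio), (Alpha, ops), (Alpha, p1), (Omega, mkt), (Omega, p1), (Omega, qa), (Orion, x2)}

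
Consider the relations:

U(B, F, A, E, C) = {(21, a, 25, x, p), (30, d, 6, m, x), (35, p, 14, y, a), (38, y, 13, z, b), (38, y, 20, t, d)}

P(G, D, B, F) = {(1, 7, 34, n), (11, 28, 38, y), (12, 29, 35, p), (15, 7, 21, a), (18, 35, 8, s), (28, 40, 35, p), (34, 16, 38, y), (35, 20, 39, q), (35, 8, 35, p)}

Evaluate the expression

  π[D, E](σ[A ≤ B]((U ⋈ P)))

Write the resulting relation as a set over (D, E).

U ⋈ P (natural join on B, F): {(21, a, 25, x, p, 15, 7), (35, p, 14, y, a, 12, 29), (35, p, 14, y, a, 28, 40), (35, p, 14, y, a, 35, 8), (38, y, 13, z, b, 11, 28), (38, y, 13, z, b, 34, 16), (38, y, 20, t, d, 11, 28), (38, y, 20, t, d, 34, 16)}
σ[A ≤ B]: keep tuples satisfying A ≤ B → {(35, p, 14, y, a, 12, 29), (35, p, 14, y, a, 28, 40), (35, p, 14, y, a, 35, 8), (38, y, 13, z, b, 11, 28), (38, y, 13, z, b, 34, 16), (38, y, 20, t, d, 11, 28), (38, y, 20, t, d, 34, 16)}
π_{D, E} gives {(16, t), (16, z), (28, t), (28, z), (29, y), (40, y), (8, y)}.

{(16, t), (16, z), (28, t), (28, z), (29, y), (40, y), (8, y)}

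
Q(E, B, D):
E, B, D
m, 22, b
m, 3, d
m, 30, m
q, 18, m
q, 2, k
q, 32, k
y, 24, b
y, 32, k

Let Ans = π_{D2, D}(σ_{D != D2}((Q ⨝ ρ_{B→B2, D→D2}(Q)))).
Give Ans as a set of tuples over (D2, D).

ρ[B→B2, D→D2]: schema becomes (E, B2, D2); tuples unchanged.
Q ⋈ ρ_{B→B2, D→D2}(Q) (natural join on E): {(m, 22, b, 22, b), (m, 22, b, 3, d), (m, 22, b, 30, m), (m, 3, d, 22, b), (m, 3, d, 3, d), (m, 3, d, 30, m), (m, 30, m, 22, b), (m, 30, m, 3, d), (m, 30, m, 30, m), (q, 18, m, 18, m), (q, 18, m, 2, k), (q, 18, m, 32, k), (q, 2, k, 18, m), (q, 2, k, 2, k), (q, 2, k, 32, k), (q, 32, k, 18, m), (q, 32, k, 2, k), (q, 32, k, 32, k), (y, 24, b, 24, b), (y, 24, b, 32, k), (y, 32, k, 24, b), (y, 32, k, 32, k)}
Apply σ_{D != D2}; surviving tuples: {(m, 22, b, 3, d), (m, 22, b, 30, m), (m, 3, d, 22, b), (m, 3, d, 30, m), (m, 30, m, 22, b), (m, 30, m, 3, d), (q, 18, m, 2, k), (q, 18, m, 32, k), (q, 2, k, 18, m), (q, 32, k, 18, m), (y, 24, b, 32, k), (y, 32, k, 24, b)}
π_{D2, D} gives {(b, d), (b, k), (b, m), (d, b), (d, m), (k, b), (k, m), (m, b), (m, d), (m, k)} (2 duplicate(s) eliminated).

{(b, d), (b, k), (b, m), (d, b), (d, m), (k, b), (k, m), (m, b), (m, d), (m, k)}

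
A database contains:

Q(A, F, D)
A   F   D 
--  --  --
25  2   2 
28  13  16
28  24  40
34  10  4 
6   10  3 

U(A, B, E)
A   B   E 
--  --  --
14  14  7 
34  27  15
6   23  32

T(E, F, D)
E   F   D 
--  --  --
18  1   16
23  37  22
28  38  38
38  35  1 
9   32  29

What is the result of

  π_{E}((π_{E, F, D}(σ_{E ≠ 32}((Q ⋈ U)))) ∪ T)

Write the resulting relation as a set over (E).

Q ⋈ U (natural join on A): {(34, 10, 4, 27, 15), (6, 10, 3, 23, 32)}
Filtering on E ≠ 32 leaves {(34, 10, 4, 27, 15)}.
π[E, F, D]: project onto (E, F, D) → {(15, 10, 4)}
Union: {(15, 10, 4)} with {(18, 1, 16), (23, 37, 22), (28, 38, 38), (38, 35, 1), (9, 32, 29)} → {(15, 10, 4), (18, 1, 16), (23, 37, 22), (28, 38, 38), (38, 35, 1), (9, 32, 29)}
π[E]: project onto (E) → {15, 18, 23, 28, 38, 9}

{15, 18, 23, 28, 38, 9}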